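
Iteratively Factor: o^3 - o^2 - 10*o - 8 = (o + 2)*(o^2 - 3*o - 4) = (o - 4)*(o + 2)*(o + 1)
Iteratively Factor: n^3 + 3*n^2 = (n + 3)*(n^2) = n*(n + 3)*(n)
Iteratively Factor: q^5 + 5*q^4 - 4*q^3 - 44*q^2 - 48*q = (q + 2)*(q^4 + 3*q^3 - 10*q^2 - 24*q) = (q - 3)*(q + 2)*(q^3 + 6*q^2 + 8*q) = (q - 3)*(q + 2)^2*(q^2 + 4*q) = q*(q - 3)*(q + 2)^2*(q + 4)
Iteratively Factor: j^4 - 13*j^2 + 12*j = (j - 1)*(j^3 + j^2 - 12*j) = (j - 3)*(j - 1)*(j^2 + 4*j) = j*(j - 3)*(j - 1)*(j + 4)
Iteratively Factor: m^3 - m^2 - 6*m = (m)*(m^2 - m - 6) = m*(m + 2)*(m - 3)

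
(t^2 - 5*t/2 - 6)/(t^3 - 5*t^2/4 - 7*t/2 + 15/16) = 8*(t - 4)/(8*t^2 - 22*t + 5)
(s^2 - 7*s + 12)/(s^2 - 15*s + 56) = (s^2 - 7*s + 12)/(s^2 - 15*s + 56)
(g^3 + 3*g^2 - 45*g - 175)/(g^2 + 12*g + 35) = (g^2 - 2*g - 35)/(g + 7)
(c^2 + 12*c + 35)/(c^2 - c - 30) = (c + 7)/(c - 6)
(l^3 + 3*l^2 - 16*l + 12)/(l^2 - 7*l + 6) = (l^2 + 4*l - 12)/(l - 6)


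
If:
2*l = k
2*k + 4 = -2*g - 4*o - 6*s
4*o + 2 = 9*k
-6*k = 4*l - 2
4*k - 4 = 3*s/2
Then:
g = 29/8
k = 1/4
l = 1/8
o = 1/16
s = -2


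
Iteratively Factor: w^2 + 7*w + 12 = (w + 4)*(w + 3)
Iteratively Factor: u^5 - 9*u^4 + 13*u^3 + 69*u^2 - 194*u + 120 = (u - 2)*(u^4 - 7*u^3 - u^2 + 67*u - 60) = (u - 2)*(u - 1)*(u^3 - 6*u^2 - 7*u + 60) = (u - 5)*(u - 2)*(u - 1)*(u^2 - u - 12) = (u - 5)*(u - 2)*(u - 1)*(u + 3)*(u - 4)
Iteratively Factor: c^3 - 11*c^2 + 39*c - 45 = (c - 5)*(c^2 - 6*c + 9) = (c - 5)*(c - 3)*(c - 3)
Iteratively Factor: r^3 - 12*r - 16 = (r + 2)*(r^2 - 2*r - 8) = (r - 4)*(r + 2)*(r + 2)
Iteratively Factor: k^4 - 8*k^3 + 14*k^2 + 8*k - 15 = (k - 5)*(k^3 - 3*k^2 - k + 3) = (k - 5)*(k + 1)*(k^2 - 4*k + 3) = (k - 5)*(k - 1)*(k + 1)*(k - 3)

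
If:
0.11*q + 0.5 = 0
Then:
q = -4.55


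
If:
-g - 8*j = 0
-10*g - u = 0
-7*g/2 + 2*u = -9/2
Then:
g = 9/47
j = -9/376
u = -90/47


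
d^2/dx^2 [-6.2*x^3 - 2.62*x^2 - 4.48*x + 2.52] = -37.2*x - 5.24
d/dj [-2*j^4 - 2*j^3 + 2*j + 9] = -8*j^3 - 6*j^2 + 2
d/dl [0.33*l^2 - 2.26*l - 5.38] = 0.66*l - 2.26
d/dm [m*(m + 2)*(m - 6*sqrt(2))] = 3*m^2 - 12*sqrt(2)*m + 4*m - 12*sqrt(2)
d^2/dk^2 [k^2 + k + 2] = 2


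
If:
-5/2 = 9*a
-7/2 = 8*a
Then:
No Solution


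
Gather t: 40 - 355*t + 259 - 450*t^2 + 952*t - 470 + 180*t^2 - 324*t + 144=-270*t^2 + 273*t - 27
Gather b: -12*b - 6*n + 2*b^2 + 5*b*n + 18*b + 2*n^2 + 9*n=2*b^2 + b*(5*n + 6) + 2*n^2 + 3*n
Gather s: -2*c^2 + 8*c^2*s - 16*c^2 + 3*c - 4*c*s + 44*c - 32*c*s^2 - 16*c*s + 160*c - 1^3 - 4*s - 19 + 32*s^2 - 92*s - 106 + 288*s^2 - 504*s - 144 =-18*c^2 + 207*c + s^2*(320 - 32*c) + s*(8*c^2 - 20*c - 600) - 270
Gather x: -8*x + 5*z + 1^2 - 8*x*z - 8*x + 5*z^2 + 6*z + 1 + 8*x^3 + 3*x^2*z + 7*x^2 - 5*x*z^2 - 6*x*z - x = 8*x^3 + x^2*(3*z + 7) + x*(-5*z^2 - 14*z - 17) + 5*z^2 + 11*z + 2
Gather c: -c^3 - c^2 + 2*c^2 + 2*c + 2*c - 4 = -c^3 + c^2 + 4*c - 4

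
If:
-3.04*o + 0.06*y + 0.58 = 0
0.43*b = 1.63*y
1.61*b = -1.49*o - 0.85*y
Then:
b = -0.15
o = 0.19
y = -0.04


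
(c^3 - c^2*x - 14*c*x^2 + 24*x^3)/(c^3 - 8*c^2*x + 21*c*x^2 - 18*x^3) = (-c - 4*x)/(-c + 3*x)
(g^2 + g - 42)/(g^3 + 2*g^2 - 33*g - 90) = (g + 7)/(g^2 + 8*g + 15)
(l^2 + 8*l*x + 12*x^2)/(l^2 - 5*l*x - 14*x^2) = (-l - 6*x)/(-l + 7*x)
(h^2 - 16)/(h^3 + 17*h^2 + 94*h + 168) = (h - 4)/(h^2 + 13*h + 42)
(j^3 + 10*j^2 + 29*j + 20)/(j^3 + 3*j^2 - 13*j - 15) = (j + 4)/(j - 3)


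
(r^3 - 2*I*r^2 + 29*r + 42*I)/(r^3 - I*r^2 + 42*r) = (r^2 + 5*I*r - 6)/(r*(r + 6*I))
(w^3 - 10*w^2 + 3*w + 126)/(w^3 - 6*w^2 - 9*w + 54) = (w - 7)/(w - 3)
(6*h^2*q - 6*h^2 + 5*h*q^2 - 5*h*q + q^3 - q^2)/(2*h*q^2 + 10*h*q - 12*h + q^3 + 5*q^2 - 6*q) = (3*h + q)/(q + 6)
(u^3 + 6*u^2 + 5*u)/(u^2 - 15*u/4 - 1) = 4*u*(u^2 + 6*u + 5)/(4*u^2 - 15*u - 4)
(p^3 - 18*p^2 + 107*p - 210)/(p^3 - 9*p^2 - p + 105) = (p - 6)/(p + 3)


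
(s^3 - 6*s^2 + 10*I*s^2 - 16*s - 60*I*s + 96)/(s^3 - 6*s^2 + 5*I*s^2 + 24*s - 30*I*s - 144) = (s + 2*I)/(s - 3*I)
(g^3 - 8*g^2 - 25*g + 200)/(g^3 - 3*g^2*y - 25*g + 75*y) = (8 - g)/(-g + 3*y)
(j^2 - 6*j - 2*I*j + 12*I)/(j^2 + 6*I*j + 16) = (j - 6)/(j + 8*I)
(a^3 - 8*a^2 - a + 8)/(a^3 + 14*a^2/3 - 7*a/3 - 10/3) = 3*(a^2 - 7*a - 8)/(3*a^2 + 17*a + 10)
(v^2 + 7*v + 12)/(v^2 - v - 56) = (v^2 + 7*v + 12)/(v^2 - v - 56)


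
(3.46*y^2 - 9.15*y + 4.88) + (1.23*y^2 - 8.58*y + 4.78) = 4.69*y^2 - 17.73*y + 9.66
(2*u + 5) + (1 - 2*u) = 6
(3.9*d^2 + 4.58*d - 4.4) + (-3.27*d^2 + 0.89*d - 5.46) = 0.63*d^2 + 5.47*d - 9.86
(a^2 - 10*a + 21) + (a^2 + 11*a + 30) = 2*a^2 + a + 51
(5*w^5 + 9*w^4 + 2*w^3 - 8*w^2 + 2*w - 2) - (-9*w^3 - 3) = 5*w^5 + 9*w^4 + 11*w^3 - 8*w^2 + 2*w + 1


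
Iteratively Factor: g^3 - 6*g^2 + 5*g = (g - 5)*(g^2 - g) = g*(g - 5)*(g - 1)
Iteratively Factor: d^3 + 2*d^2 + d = (d)*(d^2 + 2*d + 1) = d*(d + 1)*(d + 1)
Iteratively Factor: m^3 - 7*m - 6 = (m - 3)*(m^2 + 3*m + 2) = (m - 3)*(m + 1)*(m + 2)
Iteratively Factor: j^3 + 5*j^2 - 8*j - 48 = (j + 4)*(j^2 + j - 12) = (j - 3)*(j + 4)*(j + 4)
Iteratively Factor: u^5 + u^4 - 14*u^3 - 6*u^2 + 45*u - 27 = (u + 3)*(u^4 - 2*u^3 - 8*u^2 + 18*u - 9) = (u - 1)*(u + 3)*(u^3 - u^2 - 9*u + 9) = (u - 1)^2*(u + 3)*(u^2 - 9) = (u - 1)^2*(u + 3)^2*(u - 3)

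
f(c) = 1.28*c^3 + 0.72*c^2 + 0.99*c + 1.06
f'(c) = 3.84*c^2 + 1.44*c + 0.99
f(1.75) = 11.86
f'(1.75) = 15.27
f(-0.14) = 0.93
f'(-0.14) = 0.86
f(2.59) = 30.69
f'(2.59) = 30.48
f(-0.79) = 0.10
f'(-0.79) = 2.25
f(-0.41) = 0.69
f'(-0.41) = 1.05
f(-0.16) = 0.91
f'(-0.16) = 0.86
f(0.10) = 1.17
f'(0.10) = 1.17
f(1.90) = 14.32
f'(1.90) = 17.59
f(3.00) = 45.07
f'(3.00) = 39.87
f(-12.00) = -2118.98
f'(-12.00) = 536.67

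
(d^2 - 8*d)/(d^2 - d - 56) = d/(d + 7)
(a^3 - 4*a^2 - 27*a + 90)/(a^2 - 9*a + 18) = a + 5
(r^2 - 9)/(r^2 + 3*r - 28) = (r^2 - 9)/(r^2 + 3*r - 28)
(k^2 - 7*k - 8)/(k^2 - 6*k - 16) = (k + 1)/(k + 2)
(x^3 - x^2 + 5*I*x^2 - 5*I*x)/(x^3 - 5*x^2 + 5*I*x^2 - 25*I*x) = (x - 1)/(x - 5)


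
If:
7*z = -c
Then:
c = -7*z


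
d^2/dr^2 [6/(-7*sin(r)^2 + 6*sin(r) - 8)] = 12*(98*sin(r)^4 - 63*sin(r)^3 - 241*sin(r)^2 + 150*sin(r) + 20)/(7*sin(r)^2 - 6*sin(r) + 8)^3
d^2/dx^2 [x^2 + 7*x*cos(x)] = -7*x*cos(x) - 14*sin(x) + 2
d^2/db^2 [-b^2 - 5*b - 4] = -2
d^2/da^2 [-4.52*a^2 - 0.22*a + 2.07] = -9.04000000000000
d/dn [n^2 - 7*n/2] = 2*n - 7/2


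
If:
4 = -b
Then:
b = -4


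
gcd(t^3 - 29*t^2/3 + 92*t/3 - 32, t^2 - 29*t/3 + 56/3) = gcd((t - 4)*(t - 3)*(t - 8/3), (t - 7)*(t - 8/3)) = t - 8/3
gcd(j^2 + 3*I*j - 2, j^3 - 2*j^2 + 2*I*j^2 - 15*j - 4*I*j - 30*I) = j + 2*I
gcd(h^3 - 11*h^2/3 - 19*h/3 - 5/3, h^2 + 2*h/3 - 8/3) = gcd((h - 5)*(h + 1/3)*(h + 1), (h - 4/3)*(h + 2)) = 1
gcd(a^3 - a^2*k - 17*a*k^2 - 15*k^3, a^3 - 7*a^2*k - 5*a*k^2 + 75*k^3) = a^2 - 2*a*k - 15*k^2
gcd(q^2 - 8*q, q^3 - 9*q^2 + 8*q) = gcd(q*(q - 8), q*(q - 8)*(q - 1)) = q^2 - 8*q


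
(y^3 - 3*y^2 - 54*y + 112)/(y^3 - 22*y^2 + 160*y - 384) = (y^2 + 5*y - 14)/(y^2 - 14*y + 48)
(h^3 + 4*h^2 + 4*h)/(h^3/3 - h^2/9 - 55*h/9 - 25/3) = 9*h*(h^2 + 4*h + 4)/(3*h^3 - h^2 - 55*h - 75)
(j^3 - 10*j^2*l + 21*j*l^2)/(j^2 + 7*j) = (j^2 - 10*j*l + 21*l^2)/(j + 7)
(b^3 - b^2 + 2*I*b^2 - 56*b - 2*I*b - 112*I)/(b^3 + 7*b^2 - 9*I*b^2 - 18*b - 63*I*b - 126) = (b^2 + 2*b*(-4 + I) - 16*I)/(b^2 - 9*I*b - 18)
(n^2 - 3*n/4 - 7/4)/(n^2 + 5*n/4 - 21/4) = (n + 1)/(n + 3)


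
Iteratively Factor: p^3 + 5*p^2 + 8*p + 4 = (p + 2)*(p^2 + 3*p + 2) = (p + 1)*(p + 2)*(p + 2)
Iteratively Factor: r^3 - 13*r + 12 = (r + 4)*(r^2 - 4*r + 3) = (r - 3)*(r + 4)*(r - 1)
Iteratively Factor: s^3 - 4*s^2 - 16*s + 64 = (s - 4)*(s^2 - 16) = (s - 4)*(s + 4)*(s - 4)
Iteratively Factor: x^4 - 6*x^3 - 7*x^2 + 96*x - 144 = (x + 4)*(x^3 - 10*x^2 + 33*x - 36) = (x - 3)*(x + 4)*(x^2 - 7*x + 12) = (x - 3)^2*(x + 4)*(x - 4)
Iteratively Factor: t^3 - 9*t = (t + 3)*(t^2 - 3*t) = t*(t + 3)*(t - 3)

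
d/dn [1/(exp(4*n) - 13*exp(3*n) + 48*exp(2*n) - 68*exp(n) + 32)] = (-4*exp(3*n) + 39*exp(2*n) - 96*exp(n) + 68)*exp(n)/(exp(4*n) - 13*exp(3*n) + 48*exp(2*n) - 68*exp(n) + 32)^2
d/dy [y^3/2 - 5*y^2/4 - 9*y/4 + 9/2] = 3*y^2/2 - 5*y/2 - 9/4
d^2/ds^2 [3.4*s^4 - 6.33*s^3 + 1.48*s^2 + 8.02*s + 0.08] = 40.8*s^2 - 37.98*s + 2.96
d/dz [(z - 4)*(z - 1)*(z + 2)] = 3*z^2 - 6*z - 6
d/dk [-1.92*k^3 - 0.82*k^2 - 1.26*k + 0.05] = -5.76*k^2 - 1.64*k - 1.26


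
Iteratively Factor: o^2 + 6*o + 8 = (o + 2)*(o + 4)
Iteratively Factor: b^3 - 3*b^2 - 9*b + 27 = (b - 3)*(b^2 - 9) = (b - 3)*(b + 3)*(b - 3)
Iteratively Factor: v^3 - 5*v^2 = (v)*(v^2 - 5*v) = v^2*(v - 5)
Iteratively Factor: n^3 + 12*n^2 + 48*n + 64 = (n + 4)*(n^2 + 8*n + 16) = (n + 4)^2*(n + 4)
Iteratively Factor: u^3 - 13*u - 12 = (u - 4)*(u^2 + 4*u + 3) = (u - 4)*(u + 1)*(u + 3)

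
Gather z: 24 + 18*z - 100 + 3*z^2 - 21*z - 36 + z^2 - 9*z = 4*z^2 - 12*z - 112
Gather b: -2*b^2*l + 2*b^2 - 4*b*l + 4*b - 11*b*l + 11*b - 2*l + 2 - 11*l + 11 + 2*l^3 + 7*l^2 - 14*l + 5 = b^2*(2 - 2*l) + b*(15 - 15*l) + 2*l^3 + 7*l^2 - 27*l + 18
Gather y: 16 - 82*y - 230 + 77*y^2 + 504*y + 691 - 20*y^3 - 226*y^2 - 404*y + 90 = -20*y^3 - 149*y^2 + 18*y + 567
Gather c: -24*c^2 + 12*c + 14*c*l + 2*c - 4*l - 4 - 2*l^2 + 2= -24*c^2 + c*(14*l + 14) - 2*l^2 - 4*l - 2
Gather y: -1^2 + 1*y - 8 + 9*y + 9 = 10*y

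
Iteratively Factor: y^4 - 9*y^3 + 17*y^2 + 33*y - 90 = (y - 5)*(y^3 - 4*y^2 - 3*y + 18) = (y - 5)*(y - 3)*(y^2 - y - 6) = (y - 5)*(y - 3)^2*(y + 2)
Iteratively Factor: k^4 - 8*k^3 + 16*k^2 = (k)*(k^3 - 8*k^2 + 16*k) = k*(k - 4)*(k^2 - 4*k) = k^2*(k - 4)*(k - 4)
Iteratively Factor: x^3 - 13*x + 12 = (x + 4)*(x^2 - 4*x + 3) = (x - 3)*(x + 4)*(x - 1)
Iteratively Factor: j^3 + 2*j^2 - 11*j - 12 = (j - 3)*(j^2 + 5*j + 4) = (j - 3)*(j + 4)*(j + 1)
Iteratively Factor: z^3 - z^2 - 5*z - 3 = (z - 3)*(z^2 + 2*z + 1) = (z - 3)*(z + 1)*(z + 1)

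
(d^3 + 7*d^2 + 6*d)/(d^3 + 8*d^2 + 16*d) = (d^2 + 7*d + 6)/(d^2 + 8*d + 16)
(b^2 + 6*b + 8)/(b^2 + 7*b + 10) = (b + 4)/(b + 5)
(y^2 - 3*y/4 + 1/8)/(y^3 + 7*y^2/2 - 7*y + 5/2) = (y - 1/4)/(y^2 + 4*y - 5)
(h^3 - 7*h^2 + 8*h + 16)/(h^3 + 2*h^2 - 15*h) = (h^3 - 7*h^2 + 8*h + 16)/(h*(h^2 + 2*h - 15))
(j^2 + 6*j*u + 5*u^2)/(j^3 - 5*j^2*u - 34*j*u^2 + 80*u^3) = (j + u)/(j^2 - 10*j*u + 16*u^2)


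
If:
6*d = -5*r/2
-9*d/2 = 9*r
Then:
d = 0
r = 0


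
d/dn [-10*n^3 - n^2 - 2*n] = -30*n^2 - 2*n - 2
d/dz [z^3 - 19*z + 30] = 3*z^2 - 19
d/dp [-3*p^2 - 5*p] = -6*p - 5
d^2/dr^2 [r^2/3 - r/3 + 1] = 2/3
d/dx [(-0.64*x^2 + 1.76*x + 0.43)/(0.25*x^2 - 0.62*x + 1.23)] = (-0.0431999999999999*x^2 - 1.7894*x + 2.4314)/(0.0625*x^4 - 0.31*x^3 + 0.9994*x^2 - 1.5252*x + 1.5129)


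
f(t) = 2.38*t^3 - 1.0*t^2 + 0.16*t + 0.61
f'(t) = 7.14*t^2 - 2.0*t + 0.16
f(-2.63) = -50.02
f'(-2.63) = 54.81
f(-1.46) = -9.16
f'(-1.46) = 18.30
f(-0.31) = 0.39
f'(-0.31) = 1.47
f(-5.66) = -463.88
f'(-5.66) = 240.21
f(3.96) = 133.36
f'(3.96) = 104.21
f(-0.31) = 0.39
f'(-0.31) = 1.47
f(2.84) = 47.52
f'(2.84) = 52.07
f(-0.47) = 0.07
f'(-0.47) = 2.68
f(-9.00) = -1816.85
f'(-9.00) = 596.50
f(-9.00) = -1816.85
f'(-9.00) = 596.50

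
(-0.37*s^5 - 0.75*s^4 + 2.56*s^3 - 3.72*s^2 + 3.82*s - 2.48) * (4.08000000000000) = -1.5096*s^5 - 3.06*s^4 + 10.4448*s^3 - 15.1776*s^2 + 15.5856*s - 10.1184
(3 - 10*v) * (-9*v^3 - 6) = 90*v^4 - 27*v^3 + 60*v - 18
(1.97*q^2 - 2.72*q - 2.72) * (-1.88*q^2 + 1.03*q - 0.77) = -3.7036*q^4 + 7.1427*q^3 + 0.7951*q^2 - 0.7072*q + 2.0944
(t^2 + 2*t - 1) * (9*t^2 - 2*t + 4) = 9*t^4 + 16*t^3 - 9*t^2 + 10*t - 4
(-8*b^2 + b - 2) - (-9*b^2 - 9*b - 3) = b^2 + 10*b + 1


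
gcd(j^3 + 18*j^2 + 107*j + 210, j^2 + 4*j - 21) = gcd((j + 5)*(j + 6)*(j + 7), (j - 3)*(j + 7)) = j + 7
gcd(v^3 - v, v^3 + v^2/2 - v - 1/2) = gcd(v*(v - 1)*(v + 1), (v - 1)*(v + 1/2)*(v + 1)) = v^2 - 1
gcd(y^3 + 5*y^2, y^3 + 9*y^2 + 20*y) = y^2 + 5*y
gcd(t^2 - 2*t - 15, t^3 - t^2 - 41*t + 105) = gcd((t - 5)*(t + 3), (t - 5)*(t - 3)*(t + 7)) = t - 5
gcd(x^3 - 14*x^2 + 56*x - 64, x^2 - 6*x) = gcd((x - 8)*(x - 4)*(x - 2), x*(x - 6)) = 1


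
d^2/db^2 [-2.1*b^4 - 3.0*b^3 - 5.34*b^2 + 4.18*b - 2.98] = -25.2*b^2 - 18.0*b - 10.68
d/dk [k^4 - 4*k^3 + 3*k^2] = 2*k*(2*k^2 - 6*k + 3)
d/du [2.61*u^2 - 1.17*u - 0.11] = 5.22*u - 1.17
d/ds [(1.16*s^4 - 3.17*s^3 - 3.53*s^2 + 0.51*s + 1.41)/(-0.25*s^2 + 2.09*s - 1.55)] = (-0.58*s^5 + 8.0657*s^4 - 20.4426*s^3 + 7.4903*s^2 + 11.648*s - 3.7374)/(0.0625*s^4 - 1.045*s^3 + 5.1431*s^2 - 6.479*s + 2.4025)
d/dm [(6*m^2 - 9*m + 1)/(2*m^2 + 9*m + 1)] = 2*(36*m^2 + 4*m - 9)/(4*m^4 + 36*m^3 + 85*m^2 + 18*m + 1)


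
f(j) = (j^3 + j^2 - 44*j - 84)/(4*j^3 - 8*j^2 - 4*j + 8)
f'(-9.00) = -0.02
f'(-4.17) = -0.07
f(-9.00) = 0.10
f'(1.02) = -39360.71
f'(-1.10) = 164.48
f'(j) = (-12*j^2 + 16*j + 4)*(j^3 + j^2 - 44*j - 84)/(4*j^3 - 8*j^2 - 4*j + 8)^2 + (3*j^2 + 2*j - 44)/(4*j^3 - 8*j^2 - 4*j + 8)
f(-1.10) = 13.72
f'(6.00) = 0.24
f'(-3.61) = -0.07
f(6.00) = -0.17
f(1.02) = 800.53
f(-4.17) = -0.11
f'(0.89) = -1290.36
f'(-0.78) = 31.19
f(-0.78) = -11.38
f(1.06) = 276.13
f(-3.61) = -0.15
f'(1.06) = -4359.52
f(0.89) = -131.80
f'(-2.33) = 0.23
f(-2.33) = -0.15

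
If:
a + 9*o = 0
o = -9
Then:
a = 81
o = -9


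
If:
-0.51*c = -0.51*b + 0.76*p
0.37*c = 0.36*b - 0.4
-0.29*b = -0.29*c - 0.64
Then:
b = 41.66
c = 39.45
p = 1.48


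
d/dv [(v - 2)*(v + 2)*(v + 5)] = 3*v^2 + 10*v - 4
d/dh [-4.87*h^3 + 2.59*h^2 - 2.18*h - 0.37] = -14.61*h^2 + 5.18*h - 2.18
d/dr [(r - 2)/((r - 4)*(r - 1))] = (-r^2 + 4*r - 6)/(r^4 - 10*r^3 + 33*r^2 - 40*r + 16)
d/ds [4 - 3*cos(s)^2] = 3*sin(2*s)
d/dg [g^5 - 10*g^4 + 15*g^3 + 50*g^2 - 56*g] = 5*g^4 - 40*g^3 + 45*g^2 + 100*g - 56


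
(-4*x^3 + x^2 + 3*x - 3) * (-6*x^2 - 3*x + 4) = 24*x^5 + 6*x^4 - 37*x^3 + 13*x^2 + 21*x - 12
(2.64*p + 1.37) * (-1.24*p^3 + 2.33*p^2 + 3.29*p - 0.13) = -3.2736*p^4 + 4.4524*p^3 + 11.8777*p^2 + 4.1641*p - 0.1781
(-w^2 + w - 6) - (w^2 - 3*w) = -2*w^2 + 4*w - 6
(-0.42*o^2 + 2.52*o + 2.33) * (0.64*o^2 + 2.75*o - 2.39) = -0.2688*o^4 + 0.4578*o^3 + 9.425*o^2 + 0.3847*o - 5.5687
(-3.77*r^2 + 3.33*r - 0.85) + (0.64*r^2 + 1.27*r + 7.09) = -3.13*r^2 + 4.6*r + 6.24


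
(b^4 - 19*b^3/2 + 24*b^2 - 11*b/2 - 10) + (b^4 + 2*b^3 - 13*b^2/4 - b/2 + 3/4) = 2*b^4 - 15*b^3/2 + 83*b^2/4 - 6*b - 37/4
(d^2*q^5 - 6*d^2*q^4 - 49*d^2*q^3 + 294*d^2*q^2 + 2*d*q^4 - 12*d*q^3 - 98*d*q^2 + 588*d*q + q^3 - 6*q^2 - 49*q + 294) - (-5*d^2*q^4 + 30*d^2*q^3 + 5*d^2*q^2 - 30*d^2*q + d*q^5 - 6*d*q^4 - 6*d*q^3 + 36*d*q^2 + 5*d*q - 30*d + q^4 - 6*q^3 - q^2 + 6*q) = d^2*q^5 - d^2*q^4 - 79*d^2*q^3 + 289*d^2*q^2 + 30*d^2*q - d*q^5 + 8*d*q^4 - 6*d*q^3 - 134*d*q^2 + 583*d*q + 30*d - q^4 + 7*q^3 - 5*q^2 - 55*q + 294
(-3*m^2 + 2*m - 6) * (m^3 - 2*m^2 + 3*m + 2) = -3*m^5 + 8*m^4 - 19*m^3 + 12*m^2 - 14*m - 12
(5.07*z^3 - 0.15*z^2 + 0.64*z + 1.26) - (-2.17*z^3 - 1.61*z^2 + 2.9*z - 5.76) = 7.24*z^3 + 1.46*z^2 - 2.26*z + 7.02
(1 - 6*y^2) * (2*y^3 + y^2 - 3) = -12*y^5 - 6*y^4 + 2*y^3 + 19*y^2 - 3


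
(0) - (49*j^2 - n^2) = -49*j^2 + n^2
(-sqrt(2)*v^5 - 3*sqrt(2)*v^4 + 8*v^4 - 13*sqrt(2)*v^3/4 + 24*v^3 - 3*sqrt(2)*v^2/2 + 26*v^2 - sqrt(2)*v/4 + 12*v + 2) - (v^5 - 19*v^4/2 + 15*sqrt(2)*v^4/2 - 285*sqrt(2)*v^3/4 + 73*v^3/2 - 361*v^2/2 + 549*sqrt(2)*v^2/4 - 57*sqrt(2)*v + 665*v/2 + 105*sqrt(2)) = -sqrt(2)*v^5 - v^5 - 21*sqrt(2)*v^4/2 + 35*v^4/2 - 25*v^3/2 + 68*sqrt(2)*v^3 - 555*sqrt(2)*v^2/4 + 413*v^2/2 - 641*v/2 + 227*sqrt(2)*v/4 - 105*sqrt(2) + 2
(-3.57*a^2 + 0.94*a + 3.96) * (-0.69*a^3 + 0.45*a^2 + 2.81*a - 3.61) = 2.4633*a^5 - 2.2551*a^4 - 12.3411*a^3 + 17.3111*a^2 + 7.7342*a - 14.2956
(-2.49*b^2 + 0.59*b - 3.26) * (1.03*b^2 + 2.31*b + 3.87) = -2.5647*b^4 - 5.1442*b^3 - 11.6312*b^2 - 5.2473*b - 12.6162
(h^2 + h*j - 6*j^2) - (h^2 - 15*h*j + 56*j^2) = 16*h*j - 62*j^2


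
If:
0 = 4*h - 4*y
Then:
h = y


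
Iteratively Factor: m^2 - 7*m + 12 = (m - 4)*(m - 3)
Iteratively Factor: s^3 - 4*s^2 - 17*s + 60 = (s + 4)*(s^2 - 8*s + 15) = (s - 5)*(s + 4)*(s - 3)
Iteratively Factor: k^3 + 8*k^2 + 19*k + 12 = (k + 1)*(k^2 + 7*k + 12) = (k + 1)*(k + 4)*(k + 3)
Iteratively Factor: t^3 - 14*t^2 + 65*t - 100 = (t - 4)*(t^2 - 10*t + 25) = (t - 5)*(t - 4)*(t - 5)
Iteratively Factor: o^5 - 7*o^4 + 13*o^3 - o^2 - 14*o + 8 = (o - 4)*(o^4 - 3*o^3 + o^2 + 3*o - 2) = (o - 4)*(o - 2)*(o^3 - o^2 - o + 1) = (o - 4)*(o - 2)*(o - 1)*(o^2 - 1) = (o - 4)*(o - 2)*(o - 1)^2*(o + 1)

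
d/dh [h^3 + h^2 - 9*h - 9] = 3*h^2 + 2*h - 9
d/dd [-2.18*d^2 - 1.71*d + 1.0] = -4.36*d - 1.71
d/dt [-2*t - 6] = -2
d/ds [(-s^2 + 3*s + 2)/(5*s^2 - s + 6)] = 2*(-7*s^2 - 16*s + 10)/(25*s^4 - 10*s^3 + 61*s^2 - 12*s + 36)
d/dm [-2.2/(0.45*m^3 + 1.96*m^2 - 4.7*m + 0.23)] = (2.97*m^2 + 8.624*m - 10.34)/(0.45*m^3 + 1.96*m^2 - 4.7*m + 0.23)^2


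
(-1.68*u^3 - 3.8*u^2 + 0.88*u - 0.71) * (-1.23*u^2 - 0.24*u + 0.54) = 2.0664*u^5 + 5.0772*u^4 - 1.0776*u^3 - 1.3899*u^2 + 0.6456*u - 0.3834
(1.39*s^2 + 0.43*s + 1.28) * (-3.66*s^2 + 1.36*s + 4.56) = -5.0874*s^4 + 0.3166*s^3 + 2.2384*s^2 + 3.7016*s + 5.8368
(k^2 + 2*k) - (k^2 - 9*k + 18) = 11*k - 18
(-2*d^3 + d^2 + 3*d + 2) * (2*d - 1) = -4*d^4 + 4*d^3 + 5*d^2 + d - 2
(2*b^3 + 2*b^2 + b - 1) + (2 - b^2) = 2*b^3 + b^2 + b + 1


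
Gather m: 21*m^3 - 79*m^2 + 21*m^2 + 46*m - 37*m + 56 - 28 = 21*m^3 - 58*m^2 + 9*m + 28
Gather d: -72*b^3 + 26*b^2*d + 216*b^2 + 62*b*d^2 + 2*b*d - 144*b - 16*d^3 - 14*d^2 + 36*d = -72*b^3 + 216*b^2 - 144*b - 16*d^3 + d^2*(62*b - 14) + d*(26*b^2 + 2*b + 36)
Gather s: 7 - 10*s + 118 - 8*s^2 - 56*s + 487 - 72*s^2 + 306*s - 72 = -80*s^2 + 240*s + 540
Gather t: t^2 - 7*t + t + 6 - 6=t^2 - 6*t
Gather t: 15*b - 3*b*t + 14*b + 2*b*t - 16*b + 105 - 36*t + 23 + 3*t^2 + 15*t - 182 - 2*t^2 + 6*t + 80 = 13*b + t^2 + t*(-b - 15) + 26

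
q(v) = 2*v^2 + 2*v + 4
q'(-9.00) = -34.00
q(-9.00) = 148.00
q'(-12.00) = -46.00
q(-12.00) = 268.00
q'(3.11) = 14.44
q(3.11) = 29.56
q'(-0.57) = -0.28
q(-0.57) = 3.51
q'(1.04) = 6.16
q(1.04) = 8.24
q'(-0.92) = -1.68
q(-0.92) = 3.85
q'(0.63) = 4.52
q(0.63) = 6.05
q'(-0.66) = -0.64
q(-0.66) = 3.55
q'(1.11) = 6.44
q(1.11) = 8.68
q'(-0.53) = -0.12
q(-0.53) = 3.50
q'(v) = 4*v + 2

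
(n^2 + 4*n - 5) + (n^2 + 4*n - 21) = 2*n^2 + 8*n - 26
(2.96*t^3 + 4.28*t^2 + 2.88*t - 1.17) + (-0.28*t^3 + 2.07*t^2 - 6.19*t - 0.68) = 2.68*t^3 + 6.35*t^2 - 3.31*t - 1.85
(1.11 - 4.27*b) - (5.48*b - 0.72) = 1.83 - 9.75*b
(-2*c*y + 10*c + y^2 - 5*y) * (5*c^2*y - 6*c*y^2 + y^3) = -10*c^3*y^2 + 50*c^3*y + 17*c^2*y^3 - 85*c^2*y^2 - 8*c*y^4 + 40*c*y^3 + y^5 - 5*y^4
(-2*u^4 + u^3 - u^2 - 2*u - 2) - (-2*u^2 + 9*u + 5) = -2*u^4 + u^3 + u^2 - 11*u - 7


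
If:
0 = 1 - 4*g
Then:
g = 1/4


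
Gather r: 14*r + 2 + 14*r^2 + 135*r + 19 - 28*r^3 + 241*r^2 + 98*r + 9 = -28*r^3 + 255*r^2 + 247*r + 30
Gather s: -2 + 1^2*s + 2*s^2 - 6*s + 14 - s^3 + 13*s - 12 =-s^3 + 2*s^2 + 8*s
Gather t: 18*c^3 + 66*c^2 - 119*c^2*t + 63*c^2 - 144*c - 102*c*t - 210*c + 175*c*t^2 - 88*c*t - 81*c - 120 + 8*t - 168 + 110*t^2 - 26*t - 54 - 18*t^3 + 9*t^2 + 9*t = 18*c^3 + 129*c^2 - 435*c - 18*t^3 + t^2*(175*c + 119) + t*(-119*c^2 - 190*c - 9) - 342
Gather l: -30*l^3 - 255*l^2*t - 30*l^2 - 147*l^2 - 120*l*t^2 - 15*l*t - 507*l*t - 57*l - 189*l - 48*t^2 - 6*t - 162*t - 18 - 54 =-30*l^3 + l^2*(-255*t - 177) + l*(-120*t^2 - 522*t - 246) - 48*t^2 - 168*t - 72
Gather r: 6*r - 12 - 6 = 6*r - 18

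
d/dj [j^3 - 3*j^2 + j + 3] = 3*j^2 - 6*j + 1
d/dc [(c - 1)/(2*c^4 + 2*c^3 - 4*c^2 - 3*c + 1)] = 2*(-3*c^4 + 2*c^3 + 5*c^2 - 4*c - 1)/(4*c^8 + 8*c^7 - 12*c^6 - 28*c^5 + 8*c^4 + 28*c^3 + c^2 - 6*c + 1)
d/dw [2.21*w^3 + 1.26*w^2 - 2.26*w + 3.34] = 6.63*w^2 + 2.52*w - 2.26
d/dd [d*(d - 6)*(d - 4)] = 3*d^2 - 20*d + 24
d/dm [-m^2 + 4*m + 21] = 4 - 2*m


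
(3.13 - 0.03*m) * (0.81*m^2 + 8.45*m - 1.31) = -0.0243*m^3 + 2.2818*m^2 + 26.4878*m - 4.1003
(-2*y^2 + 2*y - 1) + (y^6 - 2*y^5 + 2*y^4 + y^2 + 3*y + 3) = y^6 - 2*y^5 + 2*y^4 - y^2 + 5*y + 2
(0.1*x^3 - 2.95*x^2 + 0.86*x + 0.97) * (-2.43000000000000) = -0.243*x^3 + 7.1685*x^2 - 2.0898*x - 2.3571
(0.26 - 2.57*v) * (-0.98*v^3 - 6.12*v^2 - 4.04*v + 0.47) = 2.5186*v^4 + 15.4736*v^3 + 8.7916*v^2 - 2.2583*v + 0.1222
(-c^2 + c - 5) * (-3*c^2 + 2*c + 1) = 3*c^4 - 5*c^3 + 16*c^2 - 9*c - 5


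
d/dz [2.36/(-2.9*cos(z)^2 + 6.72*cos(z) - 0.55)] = (15.8592 - 13.688*cos(z))*sin(z)/(2.9*cos(z)^2 - 6.72*cos(z) + 0.55)^2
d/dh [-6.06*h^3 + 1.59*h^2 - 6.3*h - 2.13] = -18.18*h^2 + 3.18*h - 6.3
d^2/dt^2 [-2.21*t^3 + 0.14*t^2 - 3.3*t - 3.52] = 0.28 - 13.26*t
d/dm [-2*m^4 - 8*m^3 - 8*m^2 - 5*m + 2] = -8*m^3 - 24*m^2 - 16*m - 5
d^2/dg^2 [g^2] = 2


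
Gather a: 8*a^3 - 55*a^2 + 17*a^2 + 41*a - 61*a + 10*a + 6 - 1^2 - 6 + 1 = 8*a^3 - 38*a^2 - 10*a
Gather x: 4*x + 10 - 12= 4*x - 2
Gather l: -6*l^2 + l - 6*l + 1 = -6*l^2 - 5*l + 1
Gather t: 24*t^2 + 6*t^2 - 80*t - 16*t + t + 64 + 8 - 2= 30*t^2 - 95*t + 70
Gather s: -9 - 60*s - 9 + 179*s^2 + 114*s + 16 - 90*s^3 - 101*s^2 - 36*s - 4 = -90*s^3 + 78*s^2 + 18*s - 6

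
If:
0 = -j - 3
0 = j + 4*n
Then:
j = -3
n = 3/4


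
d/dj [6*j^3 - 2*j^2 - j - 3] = 18*j^2 - 4*j - 1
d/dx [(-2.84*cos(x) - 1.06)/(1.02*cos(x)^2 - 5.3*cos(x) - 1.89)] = (-2.8968*cos(x)^2 - 2.1624*cos(x) + 0.250400000000001)*sin(x)/(1.0404*cos(x)^4 - 10.812*cos(x)^3 + 24.2344*cos(x)^2 + 20.034*cos(x) + 3.5721)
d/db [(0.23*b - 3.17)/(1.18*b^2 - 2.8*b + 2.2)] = (-0.2714*b^2 + 7.4812*b - 8.37)/(1.3924*b^4 - 6.608*b^3 + 13.032*b^2 - 12.32*b + 4.84)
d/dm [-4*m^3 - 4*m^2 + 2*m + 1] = -12*m^2 - 8*m + 2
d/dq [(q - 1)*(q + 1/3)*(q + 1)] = 3*q^2 + 2*q/3 - 1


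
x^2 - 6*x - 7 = (x - 7)*(x + 1)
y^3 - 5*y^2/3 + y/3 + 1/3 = (y - 1)^2*(y + 1/3)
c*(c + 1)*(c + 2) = c^3 + 3*c^2 + 2*c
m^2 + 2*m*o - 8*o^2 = (m - 2*o)*(m + 4*o)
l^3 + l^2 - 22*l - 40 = (l - 5)*(l + 2)*(l + 4)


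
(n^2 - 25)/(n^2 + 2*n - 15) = (n - 5)/(n - 3)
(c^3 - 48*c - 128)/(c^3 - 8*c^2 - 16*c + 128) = (c + 4)/(c - 4)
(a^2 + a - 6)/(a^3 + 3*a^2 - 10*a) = (a + 3)/(a*(a + 5))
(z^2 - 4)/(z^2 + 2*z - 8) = (z + 2)/(z + 4)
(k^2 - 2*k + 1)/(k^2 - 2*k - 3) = (-k^2 + 2*k - 1)/(-k^2 + 2*k + 3)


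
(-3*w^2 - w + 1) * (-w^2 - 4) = 3*w^4 + w^3 + 11*w^2 + 4*w - 4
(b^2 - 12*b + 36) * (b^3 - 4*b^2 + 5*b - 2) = b^5 - 16*b^4 + 89*b^3 - 206*b^2 + 204*b - 72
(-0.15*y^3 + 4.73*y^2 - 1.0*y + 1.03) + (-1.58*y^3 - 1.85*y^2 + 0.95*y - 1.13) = -1.73*y^3 + 2.88*y^2 - 0.05*y - 0.0999999999999999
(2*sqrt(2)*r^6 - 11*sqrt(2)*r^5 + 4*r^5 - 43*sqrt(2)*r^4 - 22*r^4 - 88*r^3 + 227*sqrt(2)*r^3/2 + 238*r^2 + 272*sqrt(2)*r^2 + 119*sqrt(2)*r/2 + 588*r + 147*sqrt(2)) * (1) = 2*sqrt(2)*r^6 - 11*sqrt(2)*r^5 + 4*r^5 - 43*sqrt(2)*r^4 - 22*r^4 - 88*r^3 + 227*sqrt(2)*r^3/2 + 238*r^2 + 272*sqrt(2)*r^2 + 119*sqrt(2)*r/2 + 588*r + 147*sqrt(2)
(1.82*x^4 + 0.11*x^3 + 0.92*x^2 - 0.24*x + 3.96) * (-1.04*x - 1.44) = -1.8928*x^5 - 2.7352*x^4 - 1.1152*x^3 - 1.0752*x^2 - 3.7728*x - 5.7024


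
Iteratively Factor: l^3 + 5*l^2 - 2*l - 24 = (l + 3)*(l^2 + 2*l - 8) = (l - 2)*(l + 3)*(l + 4)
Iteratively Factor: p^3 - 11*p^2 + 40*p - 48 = (p - 3)*(p^2 - 8*p + 16) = (p - 4)*(p - 3)*(p - 4)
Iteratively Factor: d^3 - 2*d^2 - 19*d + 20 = (d + 4)*(d^2 - 6*d + 5) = (d - 5)*(d + 4)*(d - 1)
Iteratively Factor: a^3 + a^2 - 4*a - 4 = (a + 2)*(a^2 - a - 2) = (a + 1)*(a + 2)*(a - 2)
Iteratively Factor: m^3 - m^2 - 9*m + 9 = (m - 1)*(m^2 - 9) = (m - 3)*(m - 1)*(m + 3)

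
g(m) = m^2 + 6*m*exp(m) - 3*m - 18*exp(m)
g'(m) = 6*m*exp(m) + 2*m - 12*exp(m) - 3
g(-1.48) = 0.51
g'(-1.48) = -10.71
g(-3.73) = 24.13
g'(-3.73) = -11.28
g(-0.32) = -13.40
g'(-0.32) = -13.75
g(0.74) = -30.09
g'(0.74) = -17.37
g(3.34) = 58.70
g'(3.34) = 230.56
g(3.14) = 19.85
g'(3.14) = 161.31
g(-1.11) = -3.56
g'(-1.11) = -11.37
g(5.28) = 2698.38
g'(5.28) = 3872.12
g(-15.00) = 270.00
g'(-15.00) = -33.00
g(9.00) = 291765.02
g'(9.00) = 340344.52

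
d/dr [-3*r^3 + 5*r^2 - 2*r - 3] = -9*r^2 + 10*r - 2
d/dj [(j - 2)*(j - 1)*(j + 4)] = 3*j^2 + 2*j - 10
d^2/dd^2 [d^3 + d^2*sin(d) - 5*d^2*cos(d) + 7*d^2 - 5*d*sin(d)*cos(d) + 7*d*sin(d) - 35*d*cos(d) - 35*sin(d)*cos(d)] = -d^2*sin(d) + 5*d^2*cos(d) + 13*d*sin(d) + 10*d*sin(2*d) + 39*d*cos(d) + 6*d + 72*sin(d) + 70*sin(2*d) + 4*cos(d) - 10*cos(2*d) + 14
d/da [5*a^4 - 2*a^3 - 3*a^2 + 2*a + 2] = 20*a^3 - 6*a^2 - 6*a + 2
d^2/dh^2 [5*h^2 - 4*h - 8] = 10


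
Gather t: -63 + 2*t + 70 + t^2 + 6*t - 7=t^2 + 8*t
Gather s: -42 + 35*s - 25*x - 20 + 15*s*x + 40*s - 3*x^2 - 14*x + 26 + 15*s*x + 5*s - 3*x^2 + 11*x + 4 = s*(30*x + 80) - 6*x^2 - 28*x - 32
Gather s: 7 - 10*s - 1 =6 - 10*s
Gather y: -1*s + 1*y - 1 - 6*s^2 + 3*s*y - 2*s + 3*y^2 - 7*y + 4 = -6*s^2 - 3*s + 3*y^2 + y*(3*s - 6) + 3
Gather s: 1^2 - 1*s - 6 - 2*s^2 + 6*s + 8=-2*s^2 + 5*s + 3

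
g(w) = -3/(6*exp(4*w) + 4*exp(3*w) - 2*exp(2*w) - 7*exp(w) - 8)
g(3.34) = -0.00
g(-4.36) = 0.37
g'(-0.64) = -0.03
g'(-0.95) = -0.05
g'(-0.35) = 0.08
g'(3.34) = 0.00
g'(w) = -3*(-24*exp(4*w) - 12*exp(3*w) + 4*exp(2*w) + 7*exp(w))/(6*exp(4*w) + 4*exp(3*w) - 2*exp(2*w) - 7*exp(w) - 8)^2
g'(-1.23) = -0.06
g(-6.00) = 0.37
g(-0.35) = 0.27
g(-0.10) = 0.33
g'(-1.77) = -0.04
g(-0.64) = 0.27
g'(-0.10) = 0.57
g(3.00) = 0.00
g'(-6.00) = 0.00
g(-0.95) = 0.28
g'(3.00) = 0.00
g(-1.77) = 0.33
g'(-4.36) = -0.00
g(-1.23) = 0.30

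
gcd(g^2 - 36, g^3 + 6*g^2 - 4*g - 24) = g + 6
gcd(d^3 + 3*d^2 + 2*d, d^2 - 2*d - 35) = 1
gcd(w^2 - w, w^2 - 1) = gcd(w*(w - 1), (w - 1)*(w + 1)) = w - 1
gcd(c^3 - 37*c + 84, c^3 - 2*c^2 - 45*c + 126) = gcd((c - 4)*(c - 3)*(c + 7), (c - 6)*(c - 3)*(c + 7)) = c^2 + 4*c - 21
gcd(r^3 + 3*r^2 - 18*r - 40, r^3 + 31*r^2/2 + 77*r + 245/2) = r + 5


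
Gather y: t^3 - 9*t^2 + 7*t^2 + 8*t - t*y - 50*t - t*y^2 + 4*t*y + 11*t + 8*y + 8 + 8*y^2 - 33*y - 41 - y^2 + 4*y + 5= t^3 - 2*t^2 - 31*t + y^2*(7 - t) + y*(3*t - 21) - 28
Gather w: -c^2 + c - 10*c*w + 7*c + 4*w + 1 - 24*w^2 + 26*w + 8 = -c^2 + 8*c - 24*w^2 + w*(30 - 10*c) + 9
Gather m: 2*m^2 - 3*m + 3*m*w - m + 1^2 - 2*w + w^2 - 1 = 2*m^2 + m*(3*w - 4) + w^2 - 2*w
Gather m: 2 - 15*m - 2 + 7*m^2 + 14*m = 7*m^2 - m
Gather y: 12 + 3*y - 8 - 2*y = y + 4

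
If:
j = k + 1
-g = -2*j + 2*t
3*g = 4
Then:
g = 4/3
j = t + 2/3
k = t - 1/3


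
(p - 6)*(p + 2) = p^2 - 4*p - 12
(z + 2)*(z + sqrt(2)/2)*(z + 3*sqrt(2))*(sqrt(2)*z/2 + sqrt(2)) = sqrt(2)*z^4/2 + 2*sqrt(2)*z^3 + 7*z^3/2 + 7*sqrt(2)*z^2/2 + 14*z^2 + 6*sqrt(2)*z + 14*z + 6*sqrt(2)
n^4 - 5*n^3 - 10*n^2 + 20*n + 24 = (n - 6)*(n - 2)*(n + 1)*(n + 2)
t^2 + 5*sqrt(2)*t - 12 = (t - sqrt(2))*(t + 6*sqrt(2))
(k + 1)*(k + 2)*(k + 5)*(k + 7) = k^4 + 15*k^3 + 73*k^2 + 129*k + 70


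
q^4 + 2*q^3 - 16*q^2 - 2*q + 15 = (q - 3)*(q - 1)*(q + 1)*(q + 5)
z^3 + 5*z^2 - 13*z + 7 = (z - 1)^2*(z + 7)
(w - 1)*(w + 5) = w^2 + 4*w - 5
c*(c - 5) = c^2 - 5*c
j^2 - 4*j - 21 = (j - 7)*(j + 3)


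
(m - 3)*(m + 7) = m^2 + 4*m - 21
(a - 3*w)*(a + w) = a^2 - 2*a*w - 3*w^2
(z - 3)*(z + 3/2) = z^2 - 3*z/2 - 9/2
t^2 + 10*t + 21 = (t + 3)*(t + 7)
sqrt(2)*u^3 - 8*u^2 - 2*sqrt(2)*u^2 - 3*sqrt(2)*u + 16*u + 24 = (u - 3)*(u - 4*sqrt(2))*(sqrt(2)*u + sqrt(2))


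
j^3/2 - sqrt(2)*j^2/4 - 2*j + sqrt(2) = (j/2 + 1)*(j - 2)*(j - sqrt(2)/2)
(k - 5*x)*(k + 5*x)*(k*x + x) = k^3*x + k^2*x - 25*k*x^3 - 25*x^3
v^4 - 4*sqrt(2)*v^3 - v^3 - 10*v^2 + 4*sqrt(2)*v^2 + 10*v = v*(v - 1)*(v - 5*sqrt(2))*(v + sqrt(2))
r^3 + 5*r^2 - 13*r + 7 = (r - 1)^2*(r + 7)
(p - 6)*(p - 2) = p^2 - 8*p + 12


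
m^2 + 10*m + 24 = (m + 4)*(m + 6)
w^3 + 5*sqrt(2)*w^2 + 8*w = w*(w + sqrt(2))*(w + 4*sqrt(2))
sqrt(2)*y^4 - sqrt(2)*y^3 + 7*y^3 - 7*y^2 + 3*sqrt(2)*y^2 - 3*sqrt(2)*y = y*(y - 1)*(y + 3*sqrt(2))*(sqrt(2)*y + 1)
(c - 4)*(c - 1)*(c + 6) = c^3 + c^2 - 26*c + 24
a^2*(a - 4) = a^3 - 4*a^2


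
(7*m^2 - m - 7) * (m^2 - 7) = 7*m^4 - m^3 - 56*m^2 + 7*m + 49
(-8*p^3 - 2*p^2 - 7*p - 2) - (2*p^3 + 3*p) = -10*p^3 - 2*p^2 - 10*p - 2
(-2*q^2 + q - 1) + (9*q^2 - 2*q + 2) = 7*q^2 - q + 1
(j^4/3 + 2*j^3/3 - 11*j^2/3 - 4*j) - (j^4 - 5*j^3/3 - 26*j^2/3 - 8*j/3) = -2*j^4/3 + 7*j^3/3 + 5*j^2 - 4*j/3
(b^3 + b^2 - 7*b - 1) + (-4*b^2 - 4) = b^3 - 3*b^2 - 7*b - 5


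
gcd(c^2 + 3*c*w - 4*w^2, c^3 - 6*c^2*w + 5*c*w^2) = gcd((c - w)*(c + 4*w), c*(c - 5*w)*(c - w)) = -c + w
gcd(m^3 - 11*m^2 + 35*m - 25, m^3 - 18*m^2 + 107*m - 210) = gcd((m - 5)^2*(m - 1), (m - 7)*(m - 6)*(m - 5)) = m - 5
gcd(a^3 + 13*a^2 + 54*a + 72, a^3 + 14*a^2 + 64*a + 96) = a^2 + 10*a + 24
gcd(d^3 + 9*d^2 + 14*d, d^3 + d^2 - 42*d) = d^2 + 7*d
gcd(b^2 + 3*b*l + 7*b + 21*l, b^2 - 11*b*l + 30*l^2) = 1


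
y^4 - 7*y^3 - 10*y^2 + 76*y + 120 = (y - 6)*(y - 5)*(y + 2)^2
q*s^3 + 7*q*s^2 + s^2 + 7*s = s*(s + 7)*(q*s + 1)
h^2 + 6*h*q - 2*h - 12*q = (h - 2)*(h + 6*q)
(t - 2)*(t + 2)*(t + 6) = t^3 + 6*t^2 - 4*t - 24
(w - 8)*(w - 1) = w^2 - 9*w + 8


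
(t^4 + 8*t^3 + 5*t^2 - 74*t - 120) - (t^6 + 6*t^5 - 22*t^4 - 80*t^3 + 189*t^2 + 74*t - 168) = -t^6 - 6*t^5 + 23*t^4 + 88*t^3 - 184*t^2 - 148*t + 48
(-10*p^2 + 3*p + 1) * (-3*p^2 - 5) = 30*p^4 - 9*p^3 + 47*p^2 - 15*p - 5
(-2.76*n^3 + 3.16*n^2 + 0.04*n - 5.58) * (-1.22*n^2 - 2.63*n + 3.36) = 3.3672*n^5 + 3.4036*n^4 - 17.6332*n^3 + 17.32*n^2 + 14.8098*n - 18.7488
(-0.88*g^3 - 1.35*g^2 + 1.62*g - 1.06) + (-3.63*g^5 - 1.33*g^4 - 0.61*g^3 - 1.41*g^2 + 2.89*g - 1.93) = -3.63*g^5 - 1.33*g^4 - 1.49*g^3 - 2.76*g^2 + 4.51*g - 2.99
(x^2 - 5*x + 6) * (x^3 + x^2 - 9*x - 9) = x^5 - 4*x^4 - 8*x^3 + 42*x^2 - 9*x - 54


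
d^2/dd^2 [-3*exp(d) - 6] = -3*exp(d)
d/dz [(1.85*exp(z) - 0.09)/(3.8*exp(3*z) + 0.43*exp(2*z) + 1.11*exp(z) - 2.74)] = (-14.06*exp(3*z) + 0.2305*exp(2*z) + 0.0773999999999999*exp(z) - 4.9691)*exp(z)/(14.44*exp(6*z) + 3.268*exp(5*z) + 8.6209*exp(4*z) - 19.8694*exp(3*z) - 1.1243*exp(2*z) - 6.0828*exp(z) + 7.5076)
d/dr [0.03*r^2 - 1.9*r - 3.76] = 0.06*r - 1.9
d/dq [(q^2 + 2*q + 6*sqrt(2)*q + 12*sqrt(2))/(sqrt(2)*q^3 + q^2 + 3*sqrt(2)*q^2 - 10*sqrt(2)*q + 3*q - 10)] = (2*(q + 1 + 3*sqrt(2))*(sqrt(2)*q^3 + q^2 + 3*sqrt(2)*q^2 - 10*sqrt(2)*q + 3*q - 10) - (q^2 + 2*q + 6*sqrt(2)*q + 12*sqrt(2))*(3*sqrt(2)*q^2 + 2*q + 6*sqrt(2)*q - 10*sqrt(2) + 3))/(sqrt(2)*q^3 + q^2 + 3*sqrt(2)*q^2 - 10*sqrt(2)*q + 3*q - 10)^2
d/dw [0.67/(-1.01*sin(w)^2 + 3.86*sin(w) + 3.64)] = (1.3534*sin(w) - 2.5862)*cos(w)/(-1.01*sin(w)^2 + 3.86*sin(w) + 3.64)^2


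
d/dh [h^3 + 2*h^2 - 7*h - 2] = 3*h^2 + 4*h - 7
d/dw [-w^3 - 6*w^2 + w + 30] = -3*w^2 - 12*w + 1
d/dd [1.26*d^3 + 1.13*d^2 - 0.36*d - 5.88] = 3.78*d^2 + 2.26*d - 0.36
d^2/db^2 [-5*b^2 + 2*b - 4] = -10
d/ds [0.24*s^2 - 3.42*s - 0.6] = 0.48*s - 3.42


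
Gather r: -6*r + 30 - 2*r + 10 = 40 - 8*r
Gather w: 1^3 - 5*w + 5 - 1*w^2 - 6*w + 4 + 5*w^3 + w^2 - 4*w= 5*w^3 - 15*w + 10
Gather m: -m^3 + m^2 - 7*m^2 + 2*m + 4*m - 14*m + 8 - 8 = -m^3 - 6*m^2 - 8*m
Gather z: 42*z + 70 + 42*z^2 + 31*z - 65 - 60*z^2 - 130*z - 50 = -18*z^2 - 57*z - 45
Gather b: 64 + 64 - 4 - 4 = 120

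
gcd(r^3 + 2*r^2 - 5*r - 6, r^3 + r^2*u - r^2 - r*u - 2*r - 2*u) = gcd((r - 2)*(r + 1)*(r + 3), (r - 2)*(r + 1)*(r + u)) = r^2 - r - 2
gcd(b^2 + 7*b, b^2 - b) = b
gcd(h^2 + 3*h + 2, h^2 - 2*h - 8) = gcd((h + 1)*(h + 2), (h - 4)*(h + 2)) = h + 2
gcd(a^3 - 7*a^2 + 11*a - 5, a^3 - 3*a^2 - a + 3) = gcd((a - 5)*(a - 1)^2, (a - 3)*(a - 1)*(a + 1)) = a - 1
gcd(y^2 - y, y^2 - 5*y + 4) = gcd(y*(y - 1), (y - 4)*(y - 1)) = y - 1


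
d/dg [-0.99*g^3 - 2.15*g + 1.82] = -2.97*g^2 - 2.15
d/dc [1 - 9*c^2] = -18*c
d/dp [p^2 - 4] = 2*p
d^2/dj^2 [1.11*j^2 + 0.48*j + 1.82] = 2.22000000000000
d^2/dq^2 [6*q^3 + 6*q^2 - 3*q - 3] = 36*q + 12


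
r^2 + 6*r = r*(r + 6)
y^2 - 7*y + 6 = (y - 6)*(y - 1)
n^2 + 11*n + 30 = (n + 5)*(n + 6)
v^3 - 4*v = v*(v - 2)*(v + 2)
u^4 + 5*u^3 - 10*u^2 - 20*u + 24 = (u - 2)*(u - 1)*(u + 2)*(u + 6)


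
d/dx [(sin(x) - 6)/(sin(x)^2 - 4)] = (12*sin(x) + cos(x)^2 - 5)*cos(x)/(sin(x)^2 - 4)^2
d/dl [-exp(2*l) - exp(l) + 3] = (-2*exp(l) - 1)*exp(l)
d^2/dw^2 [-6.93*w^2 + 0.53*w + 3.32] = -13.8600000000000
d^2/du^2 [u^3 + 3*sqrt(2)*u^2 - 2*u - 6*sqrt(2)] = 6*u + 6*sqrt(2)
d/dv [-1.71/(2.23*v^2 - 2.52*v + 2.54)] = (7.6266*v - 4.3092)/(2.23*v^2 - 2.52*v + 2.54)^2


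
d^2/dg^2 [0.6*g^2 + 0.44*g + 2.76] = 1.20000000000000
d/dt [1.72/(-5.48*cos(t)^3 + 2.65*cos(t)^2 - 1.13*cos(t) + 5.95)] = (-28.2768*cos(t)^2 + 9.116*cos(t) - 1.9436)*sin(t)/(5.48*cos(t)^3 - 2.65*cos(t)^2 + 1.13*cos(t) - 5.95)^2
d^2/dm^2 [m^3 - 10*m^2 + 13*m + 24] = 6*m - 20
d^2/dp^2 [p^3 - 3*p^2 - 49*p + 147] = 6*p - 6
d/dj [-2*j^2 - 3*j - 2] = -4*j - 3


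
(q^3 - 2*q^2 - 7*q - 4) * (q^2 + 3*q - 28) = q^5 + q^4 - 41*q^3 + 31*q^2 + 184*q + 112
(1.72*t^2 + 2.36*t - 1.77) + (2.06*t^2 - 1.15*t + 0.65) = 3.78*t^2 + 1.21*t - 1.12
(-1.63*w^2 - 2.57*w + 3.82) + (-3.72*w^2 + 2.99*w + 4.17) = -5.35*w^2 + 0.42*w + 7.99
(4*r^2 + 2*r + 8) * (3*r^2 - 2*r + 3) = 12*r^4 - 2*r^3 + 32*r^2 - 10*r + 24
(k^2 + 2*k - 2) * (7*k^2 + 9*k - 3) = 7*k^4 + 23*k^3 + k^2 - 24*k + 6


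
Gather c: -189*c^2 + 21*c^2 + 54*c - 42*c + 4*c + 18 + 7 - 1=-168*c^2 + 16*c + 24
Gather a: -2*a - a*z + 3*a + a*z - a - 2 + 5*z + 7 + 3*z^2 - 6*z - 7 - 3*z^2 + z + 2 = 0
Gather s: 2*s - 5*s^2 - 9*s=-5*s^2 - 7*s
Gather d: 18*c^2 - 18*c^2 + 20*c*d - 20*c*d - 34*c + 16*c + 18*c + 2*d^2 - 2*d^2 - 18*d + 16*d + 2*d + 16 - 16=0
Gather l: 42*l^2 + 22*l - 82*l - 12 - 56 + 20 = 42*l^2 - 60*l - 48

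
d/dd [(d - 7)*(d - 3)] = 2*d - 10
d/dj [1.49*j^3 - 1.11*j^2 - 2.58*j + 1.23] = 4.47*j^2 - 2.22*j - 2.58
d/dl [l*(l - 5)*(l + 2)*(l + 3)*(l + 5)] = 5*l^4 + 20*l^3 - 57*l^2 - 250*l - 150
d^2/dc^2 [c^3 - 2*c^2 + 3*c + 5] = 6*c - 4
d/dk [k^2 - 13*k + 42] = 2*k - 13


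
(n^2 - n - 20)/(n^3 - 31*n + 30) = (n + 4)/(n^2 + 5*n - 6)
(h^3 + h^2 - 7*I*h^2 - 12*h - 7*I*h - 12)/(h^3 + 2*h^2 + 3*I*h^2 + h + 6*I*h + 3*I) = (h^2 - 7*I*h - 12)/(h^2 + h*(1 + 3*I) + 3*I)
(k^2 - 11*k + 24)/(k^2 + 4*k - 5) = (k^2 - 11*k + 24)/(k^2 + 4*k - 5)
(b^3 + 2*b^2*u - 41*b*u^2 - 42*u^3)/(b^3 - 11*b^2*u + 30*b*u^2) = (-b^2 - 8*b*u - 7*u^2)/(b*(-b + 5*u))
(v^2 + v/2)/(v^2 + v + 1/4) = 2*v/(2*v + 1)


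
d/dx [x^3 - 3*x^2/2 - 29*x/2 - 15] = 3*x^2 - 3*x - 29/2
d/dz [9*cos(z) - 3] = -9*sin(z)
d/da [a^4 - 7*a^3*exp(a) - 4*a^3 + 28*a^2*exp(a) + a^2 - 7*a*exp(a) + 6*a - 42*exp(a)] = -7*a^3*exp(a) + 4*a^3 + 7*a^2*exp(a) - 12*a^2 + 49*a*exp(a) + 2*a - 49*exp(a) + 6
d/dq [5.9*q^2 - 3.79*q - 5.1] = 11.8*q - 3.79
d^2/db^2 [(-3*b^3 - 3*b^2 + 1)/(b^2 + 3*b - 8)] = 14*(-6*b^3 + 21*b^2 - 81*b - 25)/(b^6 + 9*b^5 + 3*b^4 - 117*b^3 - 24*b^2 + 576*b - 512)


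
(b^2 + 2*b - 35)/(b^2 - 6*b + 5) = (b + 7)/(b - 1)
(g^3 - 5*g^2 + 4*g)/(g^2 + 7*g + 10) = g*(g^2 - 5*g + 4)/(g^2 + 7*g + 10)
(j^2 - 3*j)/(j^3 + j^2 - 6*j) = (j - 3)/(j^2 + j - 6)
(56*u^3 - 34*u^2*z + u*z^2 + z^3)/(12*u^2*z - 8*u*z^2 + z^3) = (-28*u^2 + 3*u*z + z^2)/(z*(-6*u + z))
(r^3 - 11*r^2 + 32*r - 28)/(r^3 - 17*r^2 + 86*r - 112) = (r - 2)/(r - 8)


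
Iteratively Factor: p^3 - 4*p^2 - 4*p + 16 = (p + 2)*(p^2 - 6*p + 8) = (p - 4)*(p + 2)*(p - 2)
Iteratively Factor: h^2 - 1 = (h + 1)*(h - 1)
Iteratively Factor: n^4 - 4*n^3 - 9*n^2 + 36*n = (n)*(n^3 - 4*n^2 - 9*n + 36) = n*(n + 3)*(n^2 - 7*n + 12) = n*(n - 3)*(n + 3)*(n - 4)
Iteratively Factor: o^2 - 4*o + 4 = (o - 2)*(o - 2)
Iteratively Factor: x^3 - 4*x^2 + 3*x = (x)*(x^2 - 4*x + 3) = x*(x - 3)*(x - 1)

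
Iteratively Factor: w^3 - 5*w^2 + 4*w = (w - 4)*(w^2 - w) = (w - 4)*(w - 1)*(w)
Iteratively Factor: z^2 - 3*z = (z - 3)*(z)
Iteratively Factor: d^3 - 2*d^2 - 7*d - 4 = (d + 1)*(d^2 - 3*d - 4) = (d - 4)*(d + 1)*(d + 1)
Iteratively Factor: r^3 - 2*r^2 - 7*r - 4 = (r + 1)*(r^2 - 3*r - 4) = (r + 1)^2*(r - 4)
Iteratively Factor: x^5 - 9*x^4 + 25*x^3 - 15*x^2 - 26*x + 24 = (x + 1)*(x^4 - 10*x^3 + 35*x^2 - 50*x + 24) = (x - 4)*(x + 1)*(x^3 - 6*x^2 + 11*x - 6) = (x - 4)*(x - 1)*(x + 1)*(x^2 - 5*x + 6) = (x - 4)*(x - 3)*(x - 1)*(x + 1)*(x - 2)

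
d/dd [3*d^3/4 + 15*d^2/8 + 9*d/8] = 9*d^2/4 + 15*d/4 + 9/8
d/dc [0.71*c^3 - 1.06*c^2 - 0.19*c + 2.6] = 2.13*c^2 - 2.12*c - 0.19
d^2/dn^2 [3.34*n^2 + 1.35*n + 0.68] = 6.68000000000000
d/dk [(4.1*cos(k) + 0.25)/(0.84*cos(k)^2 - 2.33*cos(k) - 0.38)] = (3.444*cos(k)^2 + 0.42*cos(k) + 0.9755)*sin(k)/(0.7056*cos(k)^4 - 3.9144*cos(k)^3 + 4.7905*cos(k)^2 + 1.7708*cos(k) + 0.1444)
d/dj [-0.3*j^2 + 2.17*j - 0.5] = 2.17 - 0.6*j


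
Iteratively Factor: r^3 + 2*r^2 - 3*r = (r - 1)*(r^2 + 3*r) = r*(r - 1)*(r + 3)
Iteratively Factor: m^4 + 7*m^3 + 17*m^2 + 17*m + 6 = (m + 3)*(m^3 + 4*m^2 + 5*m + 2) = (m + 1)*(m + 3)*(m^2 + 3*m + 2) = (m + 1)*(m + 2)*(m + 3)*(m + 1)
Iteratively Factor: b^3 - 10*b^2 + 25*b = (b)*(b^2 - 10*b + 25) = b*(b - 5)*(b - 5)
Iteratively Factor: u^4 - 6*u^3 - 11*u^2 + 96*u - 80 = (u - 5)*(u^3 - u^2 - 16*u + 16) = (u - 5)*(u - 1)*(u^2 - 16) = (u - 5)*(u - 4)*(u - 1)*(u + 4)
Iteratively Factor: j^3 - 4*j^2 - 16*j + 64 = (j - 4)*(j^2 - 16) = (j - 4)*(j + 4)*(j - 4)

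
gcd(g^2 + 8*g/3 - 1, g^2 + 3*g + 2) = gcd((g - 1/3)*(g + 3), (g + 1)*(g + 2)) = 1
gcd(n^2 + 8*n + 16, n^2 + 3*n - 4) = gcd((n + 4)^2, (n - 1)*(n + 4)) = n + 4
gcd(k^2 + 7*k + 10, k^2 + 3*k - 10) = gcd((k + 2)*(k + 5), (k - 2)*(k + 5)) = k + 5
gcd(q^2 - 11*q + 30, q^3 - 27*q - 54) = q - 6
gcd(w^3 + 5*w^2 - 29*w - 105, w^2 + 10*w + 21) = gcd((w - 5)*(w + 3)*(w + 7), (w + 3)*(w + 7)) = w^2 + 10*w + 21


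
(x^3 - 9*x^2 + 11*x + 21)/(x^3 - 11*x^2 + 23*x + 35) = (x - 3)/(x - 5)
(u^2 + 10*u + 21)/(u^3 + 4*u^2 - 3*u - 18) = (u + 7)/(u^2 + u - 6)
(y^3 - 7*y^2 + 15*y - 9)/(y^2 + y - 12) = (y^2 - 4*y + 3)/(y + 4)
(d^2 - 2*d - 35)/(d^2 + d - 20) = (d - 7)/(d - 4)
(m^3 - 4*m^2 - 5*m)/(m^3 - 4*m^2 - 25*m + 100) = m*(m + 1)/(m^2 + m - 20)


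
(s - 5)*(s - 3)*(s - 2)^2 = s^4 - 12*s^3 + 51*s^2 - 92*s + 60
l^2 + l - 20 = (l - 4)*(l + 5)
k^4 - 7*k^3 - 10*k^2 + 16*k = k*(k - 8)*(k - 1)*(k + 2)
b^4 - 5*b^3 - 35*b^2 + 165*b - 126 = (b - 7)*(b - 3)*(b - 1)*(b + 6)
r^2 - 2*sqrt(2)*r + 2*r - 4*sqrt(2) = (r + 2)*(r - 2*sqrt(2))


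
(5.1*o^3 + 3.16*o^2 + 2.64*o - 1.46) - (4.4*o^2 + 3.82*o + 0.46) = 5.1*o^3 - 1.24*o^2 - 1.18*o - 1.92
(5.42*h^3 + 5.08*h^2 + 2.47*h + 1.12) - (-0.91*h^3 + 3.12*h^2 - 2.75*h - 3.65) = 6.33*h^3 + 1.96*h^2 + 5.22*h + 4.77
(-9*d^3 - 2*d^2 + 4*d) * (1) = -9*d^3 - 2*d^2 + 4*d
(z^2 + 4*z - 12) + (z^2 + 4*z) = 2*z^2 + 8*z - 12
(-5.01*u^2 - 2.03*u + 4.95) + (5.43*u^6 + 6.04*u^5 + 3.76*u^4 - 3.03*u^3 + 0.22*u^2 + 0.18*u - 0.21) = 5.43*u^6 + 6.04*u^5 + 3.76*u^4 - 3.03*u^3 - 4.79*u^2 - 1.85*u + 4.74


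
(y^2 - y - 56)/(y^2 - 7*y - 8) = (y + 7)/(y + 1)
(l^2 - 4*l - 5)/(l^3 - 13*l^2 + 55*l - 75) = (l + 1)/(l^2 - 8*l + 15)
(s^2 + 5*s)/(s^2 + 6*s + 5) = s/(s + 1)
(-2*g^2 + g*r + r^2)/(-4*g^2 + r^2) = (-g + r)/(-2*g + r)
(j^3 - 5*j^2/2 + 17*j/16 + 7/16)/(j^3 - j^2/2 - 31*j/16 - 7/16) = (j - 1)/(j + 1)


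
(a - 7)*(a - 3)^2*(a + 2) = a^4 - 11*a^3 + 25*a^2 + 39*a - 126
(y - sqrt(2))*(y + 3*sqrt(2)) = y^2 + 2*sqrt(2)*y - 6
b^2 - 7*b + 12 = (b - 4)*(b - 3)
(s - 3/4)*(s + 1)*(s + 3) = s^3 + 13*s^2/4 - 9/4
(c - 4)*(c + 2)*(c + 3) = c^3 + c^2 - 14*c - 24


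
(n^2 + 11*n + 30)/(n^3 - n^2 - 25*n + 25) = (n + 6)/(n^2 - 6*n + 5)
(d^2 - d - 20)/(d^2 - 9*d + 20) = (d + 4)/(d - 4)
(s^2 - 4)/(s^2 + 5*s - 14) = (s + 2)/(s + 7)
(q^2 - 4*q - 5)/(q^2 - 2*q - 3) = (q - 5)/(q - 3)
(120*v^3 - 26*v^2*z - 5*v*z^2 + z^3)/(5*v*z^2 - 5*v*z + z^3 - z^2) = (24*v^2 - 10*v*z + z^2)/(z*(z - 1))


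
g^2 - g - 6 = (g - 3)*(g + 2)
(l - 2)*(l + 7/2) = l^2 + 3*l/2 - 7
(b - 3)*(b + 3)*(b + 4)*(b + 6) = b^4 + 10*b^3 + 15*b^2 - 90*b - 216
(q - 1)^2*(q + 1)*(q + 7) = q^4 + 6*q^3 - 8*q^2 - 6*q + 7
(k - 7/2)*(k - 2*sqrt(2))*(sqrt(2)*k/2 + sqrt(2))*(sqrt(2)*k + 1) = k^4 - 3*sqrt(2)*k^3/2 - 3*k^3/2 - 9*k^2 + 9*sqrt(2)*k^2/4 + 3*k + 21*sqrt(2)*k/2 + 14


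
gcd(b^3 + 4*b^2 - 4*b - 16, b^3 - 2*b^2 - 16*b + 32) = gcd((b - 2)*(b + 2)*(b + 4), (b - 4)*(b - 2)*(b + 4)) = b^2 + 2*b - 8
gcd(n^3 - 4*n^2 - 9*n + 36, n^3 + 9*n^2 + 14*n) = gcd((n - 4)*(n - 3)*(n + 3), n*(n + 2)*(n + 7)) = 1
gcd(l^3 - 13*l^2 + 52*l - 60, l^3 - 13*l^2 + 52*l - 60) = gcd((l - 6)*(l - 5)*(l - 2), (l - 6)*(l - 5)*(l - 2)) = l^3 - 13*l^2 + 52*l - 60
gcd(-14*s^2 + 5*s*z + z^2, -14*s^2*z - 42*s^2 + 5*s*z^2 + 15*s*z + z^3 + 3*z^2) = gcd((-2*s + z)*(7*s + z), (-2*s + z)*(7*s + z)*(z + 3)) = -14*s^2 + 5*s*z + z^2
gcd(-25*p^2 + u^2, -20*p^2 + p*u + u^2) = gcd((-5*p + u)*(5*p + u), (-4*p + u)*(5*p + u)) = 5*p + u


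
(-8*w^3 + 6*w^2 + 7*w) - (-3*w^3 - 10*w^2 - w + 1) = -5*w^3 + 16*w^2 + 8*w - 1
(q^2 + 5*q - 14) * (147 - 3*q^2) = -3*q^4 - 15*q^3 + 189*q^2 + 735*q - 2058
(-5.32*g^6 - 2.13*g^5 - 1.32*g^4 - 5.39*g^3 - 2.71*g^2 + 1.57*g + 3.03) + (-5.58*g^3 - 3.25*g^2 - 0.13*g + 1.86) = -5.32*g^6 - 2.13*g^5 - 1.32*g^4 - 10.97*g^3 - 5.96*g^2 + 1.44*g + 4.89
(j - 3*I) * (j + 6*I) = j^2 + 3*I*j + 18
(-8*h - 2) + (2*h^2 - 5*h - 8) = 2*h^2 - 13*h - 10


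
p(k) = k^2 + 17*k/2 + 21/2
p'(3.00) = 14.50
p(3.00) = 45.00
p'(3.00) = 14.50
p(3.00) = 45.00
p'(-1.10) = 6.30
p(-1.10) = 2.36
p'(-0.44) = 7.62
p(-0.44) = 6.95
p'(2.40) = 13.30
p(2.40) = 36.66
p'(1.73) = 11.96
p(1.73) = 28.20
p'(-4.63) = -0.76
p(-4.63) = -7.42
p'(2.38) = 13.26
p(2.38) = 36.39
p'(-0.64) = 7.22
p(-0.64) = 5.47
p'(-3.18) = 2.14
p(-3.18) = -6.42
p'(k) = 2*k + 17/2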